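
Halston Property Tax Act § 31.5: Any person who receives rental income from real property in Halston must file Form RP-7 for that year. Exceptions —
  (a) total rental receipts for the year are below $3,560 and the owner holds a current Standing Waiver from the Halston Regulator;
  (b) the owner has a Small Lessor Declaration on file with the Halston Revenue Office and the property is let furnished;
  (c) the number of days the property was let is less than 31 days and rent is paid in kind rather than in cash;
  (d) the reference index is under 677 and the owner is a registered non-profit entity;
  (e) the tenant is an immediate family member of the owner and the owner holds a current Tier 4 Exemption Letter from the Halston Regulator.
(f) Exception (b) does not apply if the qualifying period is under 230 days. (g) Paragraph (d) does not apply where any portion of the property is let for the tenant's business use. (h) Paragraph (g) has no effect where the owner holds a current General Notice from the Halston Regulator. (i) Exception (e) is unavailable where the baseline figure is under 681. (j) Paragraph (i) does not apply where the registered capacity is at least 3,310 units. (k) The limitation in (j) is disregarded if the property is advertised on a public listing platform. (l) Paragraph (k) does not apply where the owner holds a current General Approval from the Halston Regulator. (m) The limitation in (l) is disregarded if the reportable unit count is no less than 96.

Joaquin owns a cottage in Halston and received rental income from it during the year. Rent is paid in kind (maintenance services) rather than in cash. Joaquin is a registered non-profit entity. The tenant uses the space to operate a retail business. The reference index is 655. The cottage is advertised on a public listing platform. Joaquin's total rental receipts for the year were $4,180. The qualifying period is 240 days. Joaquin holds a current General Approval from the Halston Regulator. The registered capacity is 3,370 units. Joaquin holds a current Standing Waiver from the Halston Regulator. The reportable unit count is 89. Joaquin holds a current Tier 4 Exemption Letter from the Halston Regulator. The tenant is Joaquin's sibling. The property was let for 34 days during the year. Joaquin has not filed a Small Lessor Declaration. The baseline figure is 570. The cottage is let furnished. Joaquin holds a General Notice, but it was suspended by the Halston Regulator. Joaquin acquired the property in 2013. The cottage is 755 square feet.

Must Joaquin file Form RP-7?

No — exception (e) applies; Joaquin is not required to file Form RP-7.

Exception (a) requires that total rental receipts for the year are below $3,560; but total rental receipts for the year are $4,180, not below $3,560, so (a) is unavailable.
Exception (b) fails — no Small Lessor Declaration is on file.
Exception (c) does not apply: the number of days the property was let is 34 days, not less than 31 days.
Exception (d) is satisfied on its face — the reference index is 655, under the 677 limit; Joaquin is a registered non-profit. However, paragraphs (g)–(h) must be considered: (g) is engaged — the space is let for business use. (h) is not engaged (there is no General Notice in force), so (g) stands. Exception (d) does not apply.
Exception (e): the tenant is an immediate family member; a current Tier 4 Exemption Letter is held — every condition holds. As to paragraphs (i)–(m): (i) would limit (e) — the baseline figure is 570, under the 681 limit — but (j) sets (i) aside: (j) operates against (i): the registered capacity is 3,370 units, meeting the 3,310 units threshold. (k) would limit (j) — the property is publicly advertised — but (l) sets (k) aside: (l) operates — a current General Approval is held. (m), which would lift (l), does not operate here — the reportable unit count is 89, short of 96. So (e) applies.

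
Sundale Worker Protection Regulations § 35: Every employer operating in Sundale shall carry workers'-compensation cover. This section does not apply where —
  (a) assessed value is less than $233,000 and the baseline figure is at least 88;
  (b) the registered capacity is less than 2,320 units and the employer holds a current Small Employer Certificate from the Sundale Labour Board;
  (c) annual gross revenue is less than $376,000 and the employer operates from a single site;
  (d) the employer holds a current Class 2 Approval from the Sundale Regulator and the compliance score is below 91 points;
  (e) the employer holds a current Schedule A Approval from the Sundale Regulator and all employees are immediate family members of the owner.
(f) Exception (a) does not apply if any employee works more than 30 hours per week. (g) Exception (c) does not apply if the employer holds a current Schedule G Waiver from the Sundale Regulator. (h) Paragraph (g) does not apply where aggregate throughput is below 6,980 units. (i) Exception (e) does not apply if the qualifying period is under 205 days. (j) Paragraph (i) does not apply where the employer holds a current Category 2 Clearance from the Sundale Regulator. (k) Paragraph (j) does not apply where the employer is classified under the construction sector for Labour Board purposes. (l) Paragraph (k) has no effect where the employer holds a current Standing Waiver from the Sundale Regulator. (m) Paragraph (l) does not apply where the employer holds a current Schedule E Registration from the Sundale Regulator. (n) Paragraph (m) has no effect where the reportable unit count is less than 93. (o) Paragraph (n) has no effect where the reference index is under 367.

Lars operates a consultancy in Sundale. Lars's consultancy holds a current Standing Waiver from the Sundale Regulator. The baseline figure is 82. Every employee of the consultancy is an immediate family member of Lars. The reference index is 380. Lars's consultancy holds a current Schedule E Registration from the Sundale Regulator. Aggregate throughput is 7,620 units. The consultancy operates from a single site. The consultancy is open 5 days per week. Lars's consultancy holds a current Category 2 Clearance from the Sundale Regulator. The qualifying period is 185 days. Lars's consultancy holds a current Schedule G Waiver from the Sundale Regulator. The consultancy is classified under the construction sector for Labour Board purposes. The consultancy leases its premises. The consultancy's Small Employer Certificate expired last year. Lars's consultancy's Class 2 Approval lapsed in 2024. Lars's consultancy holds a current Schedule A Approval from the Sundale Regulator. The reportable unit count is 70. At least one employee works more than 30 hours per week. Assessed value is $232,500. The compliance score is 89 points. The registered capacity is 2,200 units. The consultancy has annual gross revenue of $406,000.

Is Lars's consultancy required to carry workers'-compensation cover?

Exception (a) requires that the baseline figure is at least 88; but the baseline figure is 82, short of 88, so (a) is unavailable.
Exception (b) does not apply: the Small Employer Certificate has expired.
Exception (c) fails — annual gross revenue is $406,000, not less than $376,000.
Exception (d) requires that the employer holds a current Class 2 Approval from the Sundale Regulator; but there is no Class 2 Approval in force, so (d) is unavailable.
Exception (e): a current Schedule A Approval is held; every employee is an immediate family member — every condition holds. As to paragraphs (i)–(o): (i) is engaged (the qualifying period is 185 days, under the 205 days limit), but yields to (j): (j) is engaged — a current Category 2 Clearance is held. (k) applies (the consultancy is classified under the construction sector), but is set aside by (l): (l) operates against (k): a current Standing Waiver is held. (m) applies (a current Schedule E Registration is held), but is itself disapplied by (n): (n) operates against (m): the reportable unit count is 70, less than the 93 limit. (o), which would lift (n), does not operate here — the reference index is 380, not under 367. Exception (e) stands.

No — exception (e) applies; Lars's consultancy is not required to carry workers'-compensation cover.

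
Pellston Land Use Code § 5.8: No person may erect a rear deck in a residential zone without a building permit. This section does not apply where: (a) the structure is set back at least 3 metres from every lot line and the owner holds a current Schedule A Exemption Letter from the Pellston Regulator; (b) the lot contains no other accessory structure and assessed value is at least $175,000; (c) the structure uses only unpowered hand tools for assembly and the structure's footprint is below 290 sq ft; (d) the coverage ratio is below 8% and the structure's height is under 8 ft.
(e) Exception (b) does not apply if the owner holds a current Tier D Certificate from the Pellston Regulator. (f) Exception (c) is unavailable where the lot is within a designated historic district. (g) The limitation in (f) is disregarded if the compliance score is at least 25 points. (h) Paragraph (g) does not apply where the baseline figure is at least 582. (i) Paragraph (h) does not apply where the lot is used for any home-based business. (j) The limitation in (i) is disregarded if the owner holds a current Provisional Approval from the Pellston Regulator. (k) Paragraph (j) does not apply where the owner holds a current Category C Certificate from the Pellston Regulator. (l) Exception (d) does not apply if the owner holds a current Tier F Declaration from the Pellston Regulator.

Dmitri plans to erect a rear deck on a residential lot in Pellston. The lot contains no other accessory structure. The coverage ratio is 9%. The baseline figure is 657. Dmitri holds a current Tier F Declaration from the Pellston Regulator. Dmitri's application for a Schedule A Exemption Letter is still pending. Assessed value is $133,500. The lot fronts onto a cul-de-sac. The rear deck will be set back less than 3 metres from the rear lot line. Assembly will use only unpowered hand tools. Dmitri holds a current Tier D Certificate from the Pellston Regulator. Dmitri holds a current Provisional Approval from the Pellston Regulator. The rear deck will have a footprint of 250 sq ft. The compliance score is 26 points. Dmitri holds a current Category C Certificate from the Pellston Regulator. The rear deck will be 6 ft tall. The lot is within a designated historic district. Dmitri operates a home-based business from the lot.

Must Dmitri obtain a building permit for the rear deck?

No — exception (c) applies; Dmitri does not need a building permit.

Exception (a) does not apply: the rear setback is under 3 m.
Exception (b) requires that assessed value is at least $175,000; but assessed value is $133,500, short of $175,000, so (b) is unavailable.
Exception (c) is satisfied on its face — assembly uses only hand tools; the structure's footprint is 250 sq ft, below the 290 sq ft limit. Considering the limiting provisions: (f) would limit (c) — the lot is in a historic district — but (g) sets (f) aside: (g) operates against (f): the compliance score is 26 points, meeting the 25 points threshold. (h) would limit (g) — the baseline figure is 657, meeting the 582 threshold — but (i) sets (h) aside: (i) is engaged — a home-based business operates on the lot. (j) is engaged (a current Provisional Approval is held), but yields to (k): (k) operates against (j): a current Category C Certificate is held. Exception (c) stands.
Exception (d) does not apply: the coverage ratio is 9%, not below 8%.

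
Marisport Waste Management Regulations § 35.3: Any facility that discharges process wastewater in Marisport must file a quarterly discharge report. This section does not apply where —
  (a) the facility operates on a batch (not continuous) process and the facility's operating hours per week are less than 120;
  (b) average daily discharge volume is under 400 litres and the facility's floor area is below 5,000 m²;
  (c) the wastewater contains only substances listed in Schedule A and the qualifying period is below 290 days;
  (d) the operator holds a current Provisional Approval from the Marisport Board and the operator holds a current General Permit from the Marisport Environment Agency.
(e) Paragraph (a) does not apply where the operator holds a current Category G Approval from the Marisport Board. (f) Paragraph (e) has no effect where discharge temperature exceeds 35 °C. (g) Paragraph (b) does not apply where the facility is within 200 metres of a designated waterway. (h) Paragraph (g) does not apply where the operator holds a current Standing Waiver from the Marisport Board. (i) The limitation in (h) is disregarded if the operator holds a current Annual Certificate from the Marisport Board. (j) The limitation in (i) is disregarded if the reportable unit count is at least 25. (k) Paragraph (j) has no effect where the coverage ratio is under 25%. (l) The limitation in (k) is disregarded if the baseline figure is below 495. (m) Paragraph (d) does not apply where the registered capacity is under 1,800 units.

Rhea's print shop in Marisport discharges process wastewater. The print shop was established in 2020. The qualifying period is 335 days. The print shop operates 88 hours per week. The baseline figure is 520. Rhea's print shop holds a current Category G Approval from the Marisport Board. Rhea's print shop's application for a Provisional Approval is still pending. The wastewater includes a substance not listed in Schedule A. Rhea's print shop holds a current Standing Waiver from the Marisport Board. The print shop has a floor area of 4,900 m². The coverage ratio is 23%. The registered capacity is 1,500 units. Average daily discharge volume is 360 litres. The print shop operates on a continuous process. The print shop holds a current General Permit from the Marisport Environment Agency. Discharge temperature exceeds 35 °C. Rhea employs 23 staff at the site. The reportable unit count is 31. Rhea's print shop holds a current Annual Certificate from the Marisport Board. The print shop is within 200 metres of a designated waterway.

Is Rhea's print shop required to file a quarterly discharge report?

Exception (a) requires that the facility operates on a batch (not continuous) process; but the facility operates on a continuous process, so (a) is unavailable.
All of (b)'s requirements are met (average daily discharge volume is 360 litres, under the 400 litres limit; the facility's floor area is 4,900 m², below the 5,000 m² limit). But: (g) operates against (b): the print shop is within 200 m of a designated waterway. (h) would limit (g) — a current Standing Waiver is held — but (i) sets (h) aside: (i) operates against (h): a current Annual Certificate is held. (j) would limit (i) — the reportable unit count is 31, meeting the 25 threshold — but (k) sets (j) aside: (k) operates — the coverage ratio is 23%, under the 25% limit. (l), which would lift (k), is inapplicable — the baseline figure is 520, not below 495. Exception (b) does not apply.
Exception (c) does not apply: the wastewater includes a non-Schedule-A substance.
Exception (d) requires that the operator holds a current Provisional Approval from the Marisport Board; but there is no Provisional Approval in force, so (d) is unavailable.
No exception is made out. Rhea's print shop falls within the general rule.

Yes — Rhea's print shop must file a quarterly discharge report.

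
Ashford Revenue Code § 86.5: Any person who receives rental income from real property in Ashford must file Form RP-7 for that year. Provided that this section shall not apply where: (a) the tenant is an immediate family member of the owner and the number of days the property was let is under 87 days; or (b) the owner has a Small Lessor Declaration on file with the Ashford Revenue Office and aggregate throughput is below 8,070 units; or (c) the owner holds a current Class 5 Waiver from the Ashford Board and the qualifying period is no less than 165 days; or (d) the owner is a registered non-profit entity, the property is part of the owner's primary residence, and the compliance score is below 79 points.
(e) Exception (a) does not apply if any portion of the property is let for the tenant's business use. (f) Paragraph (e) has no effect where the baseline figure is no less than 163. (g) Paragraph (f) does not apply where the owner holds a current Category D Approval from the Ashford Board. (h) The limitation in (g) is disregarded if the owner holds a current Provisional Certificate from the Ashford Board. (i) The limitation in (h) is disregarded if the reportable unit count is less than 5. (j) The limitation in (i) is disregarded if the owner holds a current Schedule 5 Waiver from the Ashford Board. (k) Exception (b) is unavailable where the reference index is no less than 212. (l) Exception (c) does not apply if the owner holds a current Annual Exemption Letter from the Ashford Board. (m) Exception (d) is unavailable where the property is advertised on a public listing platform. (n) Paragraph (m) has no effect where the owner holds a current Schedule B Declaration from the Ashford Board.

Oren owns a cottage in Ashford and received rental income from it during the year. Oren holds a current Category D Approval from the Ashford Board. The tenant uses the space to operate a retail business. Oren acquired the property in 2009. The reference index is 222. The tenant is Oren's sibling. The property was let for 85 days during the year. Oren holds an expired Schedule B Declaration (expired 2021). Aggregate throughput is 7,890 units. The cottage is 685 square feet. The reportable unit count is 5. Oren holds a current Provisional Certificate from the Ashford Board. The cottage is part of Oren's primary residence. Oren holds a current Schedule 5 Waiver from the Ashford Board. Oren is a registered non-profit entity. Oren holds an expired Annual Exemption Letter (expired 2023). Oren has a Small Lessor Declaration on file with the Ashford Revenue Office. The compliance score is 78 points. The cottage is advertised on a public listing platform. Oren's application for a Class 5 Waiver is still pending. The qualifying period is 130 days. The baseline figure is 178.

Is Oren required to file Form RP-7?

No — exception (a) applies; Oren is not required to file Form RP-7.

Exception (a): the tenant is an immediate family member; the number of days the property was let is 85 days, under the 87 days limit — every condition holds. Considering the limiting provisions: (e) operates (the space is let for business use), but is overridden by (f): (f) operates against (e): the baseline figure is 178, meeting the 163 threshold. (g) is triggered (a current Category D Approval is held), but yields to (h): (h) operates — a current Provisional Certificate is held. (i), which would lift (h), is not triggered — the reportable unit count is 5, not less than 5. So (a) applies.
Exception (b) is satisfied on its face — a Small Lessor Declaration is on file; aggregate throughput is 7,890 units, below the 8,070 units limit. However, paragraph (k) must be considered: (k) operates against (b): the reference index is 222, meeting the 212 threshold. Exception (b) does not apply.
Exception (c) requires that the owner holds a current Class 5 Waiver from the Ashford Board; but there is no Class 5 Waiver in force, so (c) is unavailable.
Exception (d) is satisfied on its face — Oren is a registered non-profit; the cottage is part of the primary residence; the compliance score is 78 points, below the 79 points limit. But applying paragraphs (m)–(n): (m) is triggered — the property is publicly advertised. (n), which would lift (m), is inapplicable — the Schedule B Declaration is not current. Exception (d) does not apply.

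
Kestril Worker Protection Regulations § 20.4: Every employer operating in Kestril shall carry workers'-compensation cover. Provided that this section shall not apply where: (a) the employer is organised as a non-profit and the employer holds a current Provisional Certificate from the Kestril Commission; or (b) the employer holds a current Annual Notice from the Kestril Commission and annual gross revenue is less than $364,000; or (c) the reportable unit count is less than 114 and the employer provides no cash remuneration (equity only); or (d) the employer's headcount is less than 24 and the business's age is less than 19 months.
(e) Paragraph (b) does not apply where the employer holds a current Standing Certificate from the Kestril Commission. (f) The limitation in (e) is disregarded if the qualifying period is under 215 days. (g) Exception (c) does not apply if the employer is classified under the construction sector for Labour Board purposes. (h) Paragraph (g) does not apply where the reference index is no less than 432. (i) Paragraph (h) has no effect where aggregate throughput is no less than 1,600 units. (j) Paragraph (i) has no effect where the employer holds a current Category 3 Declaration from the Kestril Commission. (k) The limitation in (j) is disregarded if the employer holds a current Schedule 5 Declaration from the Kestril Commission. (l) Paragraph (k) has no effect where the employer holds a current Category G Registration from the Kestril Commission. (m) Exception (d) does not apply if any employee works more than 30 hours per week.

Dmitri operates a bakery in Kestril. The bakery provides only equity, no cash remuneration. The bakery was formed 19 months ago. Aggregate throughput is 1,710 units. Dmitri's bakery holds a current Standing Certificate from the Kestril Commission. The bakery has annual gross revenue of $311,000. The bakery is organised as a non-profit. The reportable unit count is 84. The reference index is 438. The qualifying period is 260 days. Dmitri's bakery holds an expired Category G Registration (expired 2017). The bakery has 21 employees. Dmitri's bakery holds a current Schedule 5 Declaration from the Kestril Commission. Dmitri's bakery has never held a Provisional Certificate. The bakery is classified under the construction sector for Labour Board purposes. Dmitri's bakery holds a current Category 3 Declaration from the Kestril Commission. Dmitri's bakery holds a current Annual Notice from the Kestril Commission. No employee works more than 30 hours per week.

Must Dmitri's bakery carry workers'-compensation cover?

Yes — Dmitri's bakery must carry workers'-compensation cover.

Exception (a) does not apply: no current Provisional Certificate is held.
All of (b)'s requirements are met (a current Annual Notice is held; annual gross revenue is $311,000, less than the $364,000 limit). But: (e) operates against (b): a current Standing Certificate is held. (f), which would lift (e), is inapplicable — the qualifying period is 260 days, not under 215 days. (b) is therefore removed.
Exception (c): the reportable unit count is 84, less than the 114 limit; remuneration is equity-only — every condition holds. Turning to paragraphs (g)–(l): (g) is engaged — the bakery is classified under the construction sector. (h) would limit (g) — the reference index is 438, meeting the 432 threshold — but (i) sets (h) aside: (i) applies — aggregate throughput is 1,710 units, meeting the 1,600 units threshold. (j) would limit (i) — a current Category 3 Declaration is held — but (k) sets (j) aside: (k) is triggered — a current Schedule 5 Declaration is held. (l), which would lift (k), is not engaged — the Category G Registration is not current. (c) is therefore removed.
Exception (d) does not apply: the business's age is 19 months, not less than 19 months.
No exception applies. The general rule governs.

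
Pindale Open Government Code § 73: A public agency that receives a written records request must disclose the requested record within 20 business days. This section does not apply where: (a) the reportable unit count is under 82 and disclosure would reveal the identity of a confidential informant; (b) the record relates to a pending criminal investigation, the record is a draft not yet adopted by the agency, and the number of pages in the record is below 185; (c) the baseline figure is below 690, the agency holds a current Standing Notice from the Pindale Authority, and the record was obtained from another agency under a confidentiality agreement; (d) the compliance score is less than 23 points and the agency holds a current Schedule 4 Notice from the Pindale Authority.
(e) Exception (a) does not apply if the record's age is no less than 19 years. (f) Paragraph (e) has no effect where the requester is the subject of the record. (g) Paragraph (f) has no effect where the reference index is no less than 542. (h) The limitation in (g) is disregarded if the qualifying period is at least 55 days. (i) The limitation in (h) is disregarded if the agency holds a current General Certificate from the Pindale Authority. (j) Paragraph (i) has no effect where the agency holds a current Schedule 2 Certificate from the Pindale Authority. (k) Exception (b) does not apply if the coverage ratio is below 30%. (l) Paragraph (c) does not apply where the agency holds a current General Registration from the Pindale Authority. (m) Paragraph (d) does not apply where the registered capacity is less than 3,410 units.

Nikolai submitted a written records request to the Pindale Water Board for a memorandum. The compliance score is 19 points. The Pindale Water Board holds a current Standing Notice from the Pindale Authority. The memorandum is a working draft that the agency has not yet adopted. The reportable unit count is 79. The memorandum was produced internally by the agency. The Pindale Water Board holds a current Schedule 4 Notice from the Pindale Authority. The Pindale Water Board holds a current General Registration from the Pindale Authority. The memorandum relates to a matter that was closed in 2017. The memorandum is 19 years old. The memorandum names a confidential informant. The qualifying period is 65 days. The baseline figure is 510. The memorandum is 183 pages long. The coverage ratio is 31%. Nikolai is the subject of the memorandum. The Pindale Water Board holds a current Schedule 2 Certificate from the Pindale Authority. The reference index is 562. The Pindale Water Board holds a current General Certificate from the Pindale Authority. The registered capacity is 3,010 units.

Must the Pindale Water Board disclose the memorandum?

No — exception (a) applies; the Pindale Water Board is not required to disclose the memorandum.

Exception (a): the reportable unit count is 79, under the 82 limit; the memorandum names a confidential informant — every condition holds. Applying paragraphs (e)–(j): (e) would limit (a) — the record's age is 19 years, meeting the 19 years threshold — but (f) sets (e) aside: (f) is triggered — Nikolai is the subject of the memorandum. (g) would limit (f) — the reference index is 562, meeting the 542 threshold — but (h) sets (g) aside: (h) operates — the qualifying period is 65 days, meeting the 55 days threshold. (i) would limit (h) — a current General Certificate is held — but (j) sets (i) aside: (j) is engaged — a current Schedule 2 Certificate is held. So (a) applies.
Exception (b) requires that the record relates to a pending criminal investigation; but the memorandum relates to a closed matter, so (b) is unavailable.
Exception (c) fails — the memorandum was produced internally.
Exception (d) is satisfied on its face — the compliance score is 19 points, less than the 23 points limit; a current Schedule 4 Notice is held. But: (m) operates against (d): the registered capacity is 3,010 units, less than the 3,410 units limit. So (d) is unavailable.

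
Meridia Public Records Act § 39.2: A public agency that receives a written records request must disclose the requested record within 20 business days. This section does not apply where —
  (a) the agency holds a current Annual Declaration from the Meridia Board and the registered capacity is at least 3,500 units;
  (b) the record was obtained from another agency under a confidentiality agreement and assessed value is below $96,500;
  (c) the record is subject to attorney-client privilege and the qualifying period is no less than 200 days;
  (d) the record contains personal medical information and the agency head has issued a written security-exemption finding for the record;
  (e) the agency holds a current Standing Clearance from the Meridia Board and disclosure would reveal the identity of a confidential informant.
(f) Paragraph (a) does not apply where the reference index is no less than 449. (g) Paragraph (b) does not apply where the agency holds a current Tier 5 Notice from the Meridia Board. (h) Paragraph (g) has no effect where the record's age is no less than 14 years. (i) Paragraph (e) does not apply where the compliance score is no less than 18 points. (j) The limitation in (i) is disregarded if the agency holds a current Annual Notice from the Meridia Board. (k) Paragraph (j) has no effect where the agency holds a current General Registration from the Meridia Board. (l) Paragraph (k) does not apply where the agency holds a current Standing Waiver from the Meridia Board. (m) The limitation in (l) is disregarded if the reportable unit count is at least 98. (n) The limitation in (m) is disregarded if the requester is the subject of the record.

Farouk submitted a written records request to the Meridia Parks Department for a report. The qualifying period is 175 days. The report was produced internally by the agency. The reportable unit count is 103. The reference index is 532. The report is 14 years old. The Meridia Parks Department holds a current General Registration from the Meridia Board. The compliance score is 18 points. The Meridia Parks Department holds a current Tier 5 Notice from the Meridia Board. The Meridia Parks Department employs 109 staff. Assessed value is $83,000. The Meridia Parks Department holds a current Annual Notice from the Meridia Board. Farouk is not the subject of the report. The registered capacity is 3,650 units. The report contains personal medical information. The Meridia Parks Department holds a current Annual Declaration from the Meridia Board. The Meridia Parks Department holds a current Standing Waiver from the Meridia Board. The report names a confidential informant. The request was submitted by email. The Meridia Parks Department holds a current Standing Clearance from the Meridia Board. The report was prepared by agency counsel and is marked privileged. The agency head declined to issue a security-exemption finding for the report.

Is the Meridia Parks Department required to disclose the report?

All of (a)'s requirements are met (a current Annual Declaration is held; the registered capacity is 3,650 units, meeting the 3,500 units threshold). However, paragraph (f) must be considered: (f) operates against (a): the reference index is 532, meeting the 449 threshold. (a) is therefore removed.
Exception (b) fails — the report was produced internally.
Exception (c) requires that the qualifying period is no less than 200 days; but the qualifying period is 175 days, short of 200 days, so (c) is unavailable.
Exception (d) fails — the agency head declined to issue a security-exemption finding.
Exception (e) is satisfied on its face — a current Standing Clearance is held; the report names a confidential informant. But: (i) is engaged — the compliance score is 18 points, meeting the 18 points threshold. (j) is triggered (a current Annual Notice is held), but yields to (k): (k) is engaged — a current General Registration is held. (l) is triggered (a current Standing Waiver is held), but is itself disapplied by (m): (m) operates against (l): the reportable unit count is 103, meeting the 98 threshold. (n) is not triggered (Farouk is not the subject of the report), so (m) stands. So (e) is unavailable.
Every exception is unavailable, so the rule governs.

Yes — the Meridia Parks Department must disclose the report.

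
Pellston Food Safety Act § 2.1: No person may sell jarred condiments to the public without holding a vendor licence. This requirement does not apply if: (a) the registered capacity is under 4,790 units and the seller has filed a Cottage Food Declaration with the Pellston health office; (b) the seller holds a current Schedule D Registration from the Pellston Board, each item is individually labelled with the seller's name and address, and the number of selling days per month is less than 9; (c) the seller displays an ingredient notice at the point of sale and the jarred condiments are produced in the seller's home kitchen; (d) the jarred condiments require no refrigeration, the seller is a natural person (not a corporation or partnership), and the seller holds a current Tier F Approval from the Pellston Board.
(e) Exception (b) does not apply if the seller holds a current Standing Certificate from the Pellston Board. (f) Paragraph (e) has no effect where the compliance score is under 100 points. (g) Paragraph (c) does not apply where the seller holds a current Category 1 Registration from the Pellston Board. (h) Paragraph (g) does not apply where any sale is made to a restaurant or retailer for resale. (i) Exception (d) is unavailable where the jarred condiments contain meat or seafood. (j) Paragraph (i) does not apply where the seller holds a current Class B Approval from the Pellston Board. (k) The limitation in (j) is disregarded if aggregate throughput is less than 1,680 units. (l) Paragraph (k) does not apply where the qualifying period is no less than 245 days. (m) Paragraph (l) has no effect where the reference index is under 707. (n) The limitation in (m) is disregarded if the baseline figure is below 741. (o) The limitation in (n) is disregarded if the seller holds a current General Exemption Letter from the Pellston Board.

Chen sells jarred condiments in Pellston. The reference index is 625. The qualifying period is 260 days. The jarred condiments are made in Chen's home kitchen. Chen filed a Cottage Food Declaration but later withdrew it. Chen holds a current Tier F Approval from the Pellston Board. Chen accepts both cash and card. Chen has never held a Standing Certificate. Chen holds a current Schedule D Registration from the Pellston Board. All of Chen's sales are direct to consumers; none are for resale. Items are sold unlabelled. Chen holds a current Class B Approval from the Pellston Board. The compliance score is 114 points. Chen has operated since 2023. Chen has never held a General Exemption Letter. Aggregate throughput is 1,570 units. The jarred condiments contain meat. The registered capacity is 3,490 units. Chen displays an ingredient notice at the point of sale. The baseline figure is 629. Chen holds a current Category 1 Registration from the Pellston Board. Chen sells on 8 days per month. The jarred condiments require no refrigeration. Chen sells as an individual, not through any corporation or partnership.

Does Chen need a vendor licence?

Exception (a) fails — the Cottage Food Declaration was withdrawn.
Exception (b) requires that each item is individually labelled with the seller's name and address; but items are sold unlabelled, so (b) is unavailable.
Exception (c)'s conditions are all satisfied: an ingredient notice is displayed; the jarred condiments are home-kitchen produced. But applying paragraphs (g)–(h): (g) operates against (c): a current Category 1 Registration is held. (h), which would lift (g), is not engaged — no sales are for resale. Exception (c) does not apply.
Exception (d): the jarred condiments are shelf-stable; the seller is a natural person; a current Tier F Approval is held — every condition holds. Applying paragraphs (i)–(o): (i) would limit (d) — the jarred condiments contain meat — but (j) sets (i) aside: (j) operates against (i): a current Class B Approval is held. (k) would limit (j) — aggregate throughput is 1,570 units, less than the 1,680 units limit — but (l) sets (k) aside: (l) is engaged — the qualifying period is 260 days, meeting the 245 days threshold. (m) is triggered (the reference index is 625, under the 707 limit), but is overridden by (n): (n) is triggered — the baseline figure is 629, below the 741 limit. (o), which would lift (n), is not triggered — there is no General Exemption Letter in force. Exception (d) stands.

No — exception (d) applies; Chen is not required to hold a vendor licence.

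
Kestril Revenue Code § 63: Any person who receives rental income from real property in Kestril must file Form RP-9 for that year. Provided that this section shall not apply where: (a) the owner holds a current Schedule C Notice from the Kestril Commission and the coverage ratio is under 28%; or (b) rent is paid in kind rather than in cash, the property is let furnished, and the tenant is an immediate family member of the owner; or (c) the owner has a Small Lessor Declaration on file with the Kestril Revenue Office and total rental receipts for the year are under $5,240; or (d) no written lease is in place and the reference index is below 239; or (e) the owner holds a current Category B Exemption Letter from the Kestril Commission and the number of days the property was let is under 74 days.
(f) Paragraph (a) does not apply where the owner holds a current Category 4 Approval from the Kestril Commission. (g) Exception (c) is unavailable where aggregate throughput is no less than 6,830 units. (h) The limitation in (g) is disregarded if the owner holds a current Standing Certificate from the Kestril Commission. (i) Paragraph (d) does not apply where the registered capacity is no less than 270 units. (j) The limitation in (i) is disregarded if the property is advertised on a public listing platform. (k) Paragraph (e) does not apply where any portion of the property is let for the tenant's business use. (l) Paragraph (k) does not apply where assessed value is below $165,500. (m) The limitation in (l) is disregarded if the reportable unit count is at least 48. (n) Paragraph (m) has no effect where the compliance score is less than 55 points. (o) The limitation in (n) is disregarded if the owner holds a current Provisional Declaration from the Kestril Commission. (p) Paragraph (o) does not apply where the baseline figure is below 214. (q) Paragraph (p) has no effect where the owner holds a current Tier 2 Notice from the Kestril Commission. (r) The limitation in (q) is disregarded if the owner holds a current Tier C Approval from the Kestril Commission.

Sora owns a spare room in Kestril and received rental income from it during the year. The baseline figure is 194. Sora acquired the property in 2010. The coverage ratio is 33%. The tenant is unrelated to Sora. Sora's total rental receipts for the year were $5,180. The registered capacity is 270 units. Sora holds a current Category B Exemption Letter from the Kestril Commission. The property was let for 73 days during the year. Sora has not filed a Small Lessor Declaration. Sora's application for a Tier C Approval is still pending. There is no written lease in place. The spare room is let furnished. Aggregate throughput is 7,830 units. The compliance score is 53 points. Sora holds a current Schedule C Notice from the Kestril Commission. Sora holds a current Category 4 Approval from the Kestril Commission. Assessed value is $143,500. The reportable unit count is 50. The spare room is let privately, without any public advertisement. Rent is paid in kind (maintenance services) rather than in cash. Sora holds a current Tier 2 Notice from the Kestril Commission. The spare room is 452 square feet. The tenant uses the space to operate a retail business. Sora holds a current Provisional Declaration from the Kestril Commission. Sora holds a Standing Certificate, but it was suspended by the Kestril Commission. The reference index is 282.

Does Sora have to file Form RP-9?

Exception (a) does not apply: the coverage ratio is 33%, not under 28%.
Exception (b) fails — the tenant is unrelated to the owner.
Exception (c) requires that the owner has a Small Lessor Declaration on file with the Kestril Revenue Office; but no Small Lessor Declaration is on file, so (c) is unavailable.
Exception (d) fails — the reference index is 282, not below 239.
All of (e)'s requirements are met (a current Category B Exemption Letter is held; the number of days the property was let is 73 days, under the 74 days limit). However, paragraphs (k)–(r) must be considered: (k) is engaged — the space is let for business use. (l) is triggered (assessed value is $143,500, below the $165,500 limit), but is set aside by (m): (m) applies — the reportable unit count is 50, meeting the 48 threshold. (n) would limit (m) — the compliance score is 53 points, less than the 55 points limit — but (o) sets (n) aside: (o) applies — a current Provisional Declaration is held. (p) would limit (o) — the baseline figure is 194, below the 214 limit — but (q) sets (p) aside: (q) operates against (p): a current Tier 2 Notice is held. (r), which would lift (q), is not engaged — no current Tier C Approval is held. So (e) is unavailable.
No exception displaces § 63.

Yes — Sora must file Form RP-9.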